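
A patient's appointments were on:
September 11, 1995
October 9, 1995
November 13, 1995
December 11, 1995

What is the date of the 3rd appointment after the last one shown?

March 11, 1996

All dates are Mondays, 28, 35, 28 days apart.
Specifically, the 2nd Monday of each month.
January 1996 — 2nd Monday is January 8, 1996.
February 1996 — 2nd Monday is February 12, 1996.
March 1996 — 2nd Monday is March 11, 1996.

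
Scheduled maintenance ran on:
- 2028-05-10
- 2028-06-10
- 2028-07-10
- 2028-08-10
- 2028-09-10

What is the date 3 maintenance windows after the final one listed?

2028-12-10

Gaps: 31, 30, 31, 31 days — not constant. Every event is on the 10th of the month.
Pattern: the 10th of each month.
October 2028: 2028-10-10.
Next: November 2028 → 2028-11-10.
December 2028: 2028-12-10.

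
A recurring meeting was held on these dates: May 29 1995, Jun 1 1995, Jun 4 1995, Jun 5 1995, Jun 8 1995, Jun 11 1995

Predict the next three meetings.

Every event lands on a Monday or Thursday or Sunday (gaps cycle 3, 3, 1, 3, 3).
So the schedule is: every Monday, Thursday and Sunday.
Next Monday: Jun 12 1995.
Next Thursday: Jun 15 1995.
Next Sunday: Jun 18 1995.

Jun 12 1995, Jun 15 1995, Jun 18 1995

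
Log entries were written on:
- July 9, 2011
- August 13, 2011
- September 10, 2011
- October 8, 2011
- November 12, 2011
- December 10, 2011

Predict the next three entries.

January 14, 2012; February 11, 2012; March 10, 2012

Gaps: 35, 28, 28, 35, 28 days — a mix of 28 and 35. Every date is a Saturday.
Each is the 2nd Saturday of its month.
January 2012 — 2nd Saturday is January 14, 2012.
2nd Saturday of February 2012: February 11, 2012.
March 2012 — 2nd Saturday is March 10, 2012.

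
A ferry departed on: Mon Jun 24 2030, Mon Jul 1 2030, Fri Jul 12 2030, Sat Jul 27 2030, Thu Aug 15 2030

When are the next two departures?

Intervals are 7, 11, 15, 19 days — an arithmetic progression with common difference 4.
Next gap: 23 days. Thu Aug 15 2030 + 23 days = Sat Sep 7 2030.
Next gap: 27 days. Sat Sep 7 2030 + 27 days = Fri Oct 4 2030.

Sat Sep 7 2030, Fri Oct 4 2030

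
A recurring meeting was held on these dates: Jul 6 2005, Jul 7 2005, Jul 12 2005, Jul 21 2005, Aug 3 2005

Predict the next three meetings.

Aug 20 2005, Sep 10 2005, Oct 5 2005

Gaps: 1, 5, 9, 13 days — each gap is 4 larger than the previous one.
Next gap: 17 days. Aug 3 2005 + 17 days = Aug 20 2005.
Next gap: 21 days. Aug 20 2005 + 21 days = Sep 10 2005.
Next gap: 25 days. Sep 10 2005 + 25 days = Oct 5 2005.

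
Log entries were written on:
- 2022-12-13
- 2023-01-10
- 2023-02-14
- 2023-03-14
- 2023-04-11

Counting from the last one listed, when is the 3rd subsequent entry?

2023-07-11

These are Tuesdays at 28- or 35-day spacing (28, 35, 28, 28).
The pattern: 2nd Tuesday of the month.
2nd Tuesday of May 2023: 2023-05-09.
2nd Tuesday of June 2023: 2023-06-13.
2nd Tuesday of July 2023: 2023-07-11.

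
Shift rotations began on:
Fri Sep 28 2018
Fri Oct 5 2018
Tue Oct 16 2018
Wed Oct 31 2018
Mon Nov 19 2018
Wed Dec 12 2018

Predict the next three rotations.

The spacing grows by 4 each time: 7, 11, 15, 19, 23 days.
Next gap: 27 days. Wed Dec 12 2018 + 27 days = Tue Jan 8 2019.
Next gap: 31 days. Tue Jan 8 2019 + 31 days = Fri Feb 8 2019.
Next gap: 35 days. Fri Feb 8 2019 + 35 days = Fri Mar 15 2019.

Tue Jan 8 2019, Fri Feb 8 2019, Fri Mar 15 2019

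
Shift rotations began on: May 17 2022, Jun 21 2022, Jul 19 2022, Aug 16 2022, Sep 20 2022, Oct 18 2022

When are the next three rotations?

Nov 15 2022, Dec 20 2022, Jan 17 2023

Gaps: 35, 28, 28, 35, 28 days — a mix of 28 and 35. Every date is a Tuesday.
Each is the 3rd Tuesday of its month.
3rd Tuesday of November 2022: Nov 15 2022.
3rd Tuesday of December 2022: Dec 20 2022.
January 2023 — 3rd Tuesday is Jan 17 2023.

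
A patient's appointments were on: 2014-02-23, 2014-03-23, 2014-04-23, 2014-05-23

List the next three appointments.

2014-06-23, 2014-07-23, 2014-08-23

Each date is the 23rd; the gaps (28, 31, 30) track the month lengths.
The rule is the 23rd of each month.
Next: June 2014 → 2014-06-23.
July 2014: 2014-07-23.
August 2014: 2014-08-23.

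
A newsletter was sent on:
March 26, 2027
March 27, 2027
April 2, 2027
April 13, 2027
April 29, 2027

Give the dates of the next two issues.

Intervals are 1, 6, 11, 16 days — an arithmetic progression with common difference 5.
Next gap: 21 days. April 29, 2027 + 21 days = May 20, 2027.
Next gap: 26 days. May 20, 2027 + 26 days = June 15, 2027.

May 20, 2027; June 15, 2027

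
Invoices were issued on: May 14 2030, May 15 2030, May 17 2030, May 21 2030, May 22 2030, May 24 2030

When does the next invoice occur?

May 28 2030

Gaps: 1, 2, 4, 1, 2 days — not constant, but cyclic with period 3.
The events fall on every Tuesday, Wednesday and Friday.
Next Tuesday: May 28 2030.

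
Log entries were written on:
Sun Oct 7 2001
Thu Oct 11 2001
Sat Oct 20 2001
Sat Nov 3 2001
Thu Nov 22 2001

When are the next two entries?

Intervals are 4, 9, 14, 19 days — an arithmetic progression with common difference 5.
Next gap: 24 days. Thu Nov 22 2001 + 24 days = Sun Dec 16 2001.
Next gap: 29 days. Sun Dec 16 2001 + 29 days = Mon Jan 14 2002.

Sun Dec 16 2001, Mon Jan 14 2002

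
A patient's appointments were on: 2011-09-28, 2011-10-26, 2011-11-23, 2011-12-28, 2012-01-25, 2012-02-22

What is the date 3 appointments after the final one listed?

2012-05-23

These are Wednesdays at 28- or 35-day spacing (28, 28, 35, 28, 28).
The pattern: 4th Wednesday of the month.
March 2012 — 4th Wednesday is 2012-03-28.
4th Wednesday of April 2012: 2012-04-25.
4th Wednesday of May 2012: 2012-05-23.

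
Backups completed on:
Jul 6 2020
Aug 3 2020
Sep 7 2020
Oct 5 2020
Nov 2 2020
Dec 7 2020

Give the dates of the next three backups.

These are Mondays at 28- or 35-day spacing (28, 35, 28, 28, 35).
The pattern: 1st Monday of the month.
January 2021 — 1st Monday is Jan 4 2021.
February 2021 — 1st Monday is Feb 1 2021.
March 2021 — 1st Monday is Mar 1 2021.

Jan 4 2021, Feb 1 2021, Mar 1 2021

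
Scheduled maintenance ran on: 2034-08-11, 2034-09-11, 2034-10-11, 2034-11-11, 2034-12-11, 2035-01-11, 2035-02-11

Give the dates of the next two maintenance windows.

2035-03-11, 2035-04-11

The day-of-month is always 11 (31, 30, 31, 30, 31, 31 days between events).
So this recurs on the 11th of each month.
March 2035: 2035-03-11.
Next: April 2035 → 2035-04-11.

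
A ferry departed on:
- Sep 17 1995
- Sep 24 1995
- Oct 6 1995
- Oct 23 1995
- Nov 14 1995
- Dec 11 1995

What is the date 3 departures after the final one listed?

Intervals are 7, 12, 17, 22, 27 days — an arithmetic progression with common difference 5.
Next gap: 32 days. Dec 11 1995 + 32 days = Jan 12 1996.
Next gap: 37 days. Jan 12 1996 + 37 days = Feb 18 1996.
Next gap: 42 days. Feb 18 1996 + 42 days = Mar 31 1996.

Mar 31 1996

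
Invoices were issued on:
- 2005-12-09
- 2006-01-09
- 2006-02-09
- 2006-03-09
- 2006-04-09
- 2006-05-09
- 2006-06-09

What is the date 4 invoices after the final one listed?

Each date is the 9th; the gaps (31, 31, 28, 31, 30, 31) track the month lengths.
The rule is the 9th of each month.
July 2006: 2006-07-09.
August 2006: 2006-08-09.
September 2006: 2006-09-09.
October 2006: 2006-10-09.

2006-10-09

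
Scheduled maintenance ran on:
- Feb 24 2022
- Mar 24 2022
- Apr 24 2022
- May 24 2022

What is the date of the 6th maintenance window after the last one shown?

Nov 24 2022

Each date is the 24th; the gaps (28, 31, 30) track the month lengths.
The rule is the 24th of each month.
Next: June 2022 → Jun 24 2022.
July 2022: Jul 24 2022.
August 2022: Aug 24 2022.
Next: September 2022 → Sep 24 2022.
Next: October 2022 → Oct 24 2022.
Next: November 2022 → Nov 24 2022.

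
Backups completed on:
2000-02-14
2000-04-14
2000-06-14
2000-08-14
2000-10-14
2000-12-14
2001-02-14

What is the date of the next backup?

Gaps: 60, 61, 61, 61, 61, 62 days — not constant. Every event is on the 14th of the month.
Pattern: the 14th of every 2 months.
April 2001: 2001-04-14.

2001-04-14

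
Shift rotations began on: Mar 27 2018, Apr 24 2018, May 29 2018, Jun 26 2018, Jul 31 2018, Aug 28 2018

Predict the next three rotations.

Sep 25 2018, Oct 30 2018, Nov 27 2018

All Tuesdays; the gaps (28, 35, 28, 35, 28) vary with month length.
This is the last Tuesday of each month.
September 2018 ends with Tuesday Sep 25 2018.
October 2018 ends with Tuesday Oct 30 2018.
November 2018 ends with Tuesday Nov 27 2018.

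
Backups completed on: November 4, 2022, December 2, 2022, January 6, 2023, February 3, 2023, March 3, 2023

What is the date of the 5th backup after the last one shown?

August 4, 2023

Gaps: 28, 35, 28, 28 days — a mix of 28 and 35. Every date is a Friday.
Each is the 1st Friday of its month.
April 2023 — 1st Friday is April 7, 2023.
1st Friday of May 2023: May 5, 2023.
1st Friday of June 2023: June 2, 2023.
1st Friday of July 2023: July 7, 2023.
1st Friday of August 2023: August 4, 2023.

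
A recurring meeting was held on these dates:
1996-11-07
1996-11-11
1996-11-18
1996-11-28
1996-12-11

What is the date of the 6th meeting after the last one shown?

1997-05-01

Intervals are 4, 7, 10, 13 days — an arithmetic progression with common difference 3.
Next gap: 16 days. 1996-12-11 + 16 days = 1996-12-27.
Next gap: 19 days. 1996-12-27 + 19 days = 1997-01-15.
Next gap: 22 days. 1997-01-15 + 22 days = 1997-02-06.
Next gap: 25 days. 1997-02-06 + 25 days = 1997-03-03.
Next gap: 28 days. 1997-03-03 + 28 days = 1997-03-31.
Next gap: 31 days. 1997-03-31 + 31 days = 1997-05-01.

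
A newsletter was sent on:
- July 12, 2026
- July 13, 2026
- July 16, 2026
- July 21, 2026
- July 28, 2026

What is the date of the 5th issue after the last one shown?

The spacing grows by 2 each time: 1, 3, 5, 7 days.
Next gap: 9 days. July 28, 2026 + 9 days = August 6, 2026.
Next gap: 11 days. August 6, 2026 + 11 days = August 17, 2026.
Next gap: 13 days. August 17, 2026 + 13 days = August 30, 2026.
Next gap: 15 days. August 30, 2026 + 15 days = September 14, 2026.
Next gap: 17 days. September 14, 2026 + 17 days = October 1, 2026.

October 1, 2026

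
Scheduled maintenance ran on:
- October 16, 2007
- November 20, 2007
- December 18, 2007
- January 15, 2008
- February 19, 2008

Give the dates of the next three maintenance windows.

March 18, 2008; April 15, 2008; May 20, 2008

These are Tuesdays at 28- or 35-day spacing (35, 28, 28, 35).
The pattern: 3rd Tuesday of the month.
3rd Tuesday of March 2008: March 18, 2008.
April 2008 — 3rd Tuesday is April 15, 2008.
3rd Tuesday of May 2008: May 20, 2008.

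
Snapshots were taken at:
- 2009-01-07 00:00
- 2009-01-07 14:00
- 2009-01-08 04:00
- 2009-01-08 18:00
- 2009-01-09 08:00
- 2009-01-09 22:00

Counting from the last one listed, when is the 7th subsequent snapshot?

2009-01-14 00:00

Spacing: 14, 14, 14, 14, 14 h — constant 14 h.
2009-01-09 22:00 + 14 h = 2009-01-10 12:00.
2009-01-10 12:00 + 14 h = 2009-01-11 02:00.
2009-01-11 02:00 + 14 h = 2009-01-11 16:00.
2009-01-11 16:00 + 14 h = 2009-01-12 06:00.
2009-01-12 06:00 + 14 h = 2009-01-12 20:00.
2009-01-12 20:00 + 14 h = 2009-01-13 10:00.
2009-01-13 10:00 + 14 h = 2009-01-14 00:00.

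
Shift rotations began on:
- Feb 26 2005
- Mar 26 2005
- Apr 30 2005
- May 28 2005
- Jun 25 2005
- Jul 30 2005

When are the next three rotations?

Aug 27 2005, Sep 24 2005, Oct 29 2005

These are Saturdays with 28, 35, 28, 28, 35-day gaps.
Each is the final Saturday of its month — Apr 30 2005 is past the 28th, so '4th Saturday' doesn't fit.
August 2005 ends with Saturday Aug 27 2005.
September 2005 ends with Saturday Sep 24 2005.
October 2005 ends with Saturday Oct 29 2005.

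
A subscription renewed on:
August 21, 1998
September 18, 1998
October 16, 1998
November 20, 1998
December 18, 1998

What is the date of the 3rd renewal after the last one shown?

Gaps: 28, 28, 35, 28 days — a mix of 28 and 35. Every date is a Friday.
Each is the 3rd Friday of its month.
January 1999 — 3rd Friday is January 15, 1999.
February 1999 — 3rd Friday is February 19, 1999.
3rd Friday of March 1999: March 19, 1999.

March 19, 1999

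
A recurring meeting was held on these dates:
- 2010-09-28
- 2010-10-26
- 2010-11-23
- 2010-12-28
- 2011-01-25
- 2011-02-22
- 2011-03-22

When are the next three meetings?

Gaps: 28, 28, 35, 28, 28, 28 days — a mix of 28 and 35. Every date is a Tuesday.
Each is the 4th Tuesday of its month.
4th Tuesday of April 2011: 2011-04-26.
4th Tuesday of May 2011: 2011-05-24.
4th Tuesday of June 2011: 2011-06-28.

2011-04-26, 2011-05-24, 2011-06-28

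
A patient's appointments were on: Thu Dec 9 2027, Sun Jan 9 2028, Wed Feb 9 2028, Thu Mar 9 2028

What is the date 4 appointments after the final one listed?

The day-of-month is always 9 (31, 31, 29 days between events).
So this recurs on the 9th of each month.
April 2028: Sun Apr 9 2028.
May 2028: Tue May 9 2028.
Next: June 2028 → Fri Jun 9 2028.
Next: July 2028 → Sun Jul 9 2028.

Sun Jul 9 2028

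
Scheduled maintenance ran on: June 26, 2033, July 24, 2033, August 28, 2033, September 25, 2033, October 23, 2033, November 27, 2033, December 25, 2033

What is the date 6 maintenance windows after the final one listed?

These are Sundays at 28- or 35-day spacing (28, 35, 28, 28, 35, 28).
The pattern: 4th Sunday of the month.
4th Sunday of January 2034: January 22, 2034.
February 2034 — 4th Sunday is February 26, 2034.
March 2034 — 4th Sunday is March 26, 2034.
4th Sunday of April 2034: April 23, 2034.
4th Sunday of May 2034: May 28, 2034.
4th Sunday of June 2034: June 25, 2034.

June 25, 2034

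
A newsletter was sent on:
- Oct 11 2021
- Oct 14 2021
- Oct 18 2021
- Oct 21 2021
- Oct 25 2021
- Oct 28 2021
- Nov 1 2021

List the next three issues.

Gaps: 3, 4, 3, 4, 3, 4 days — not constant, but cyclic with period 2.
The events fall on every Monday and Thursday.
Next Thursday: Nov 4 2021.
Next Monday: Nov 8 2021.
Next Thursday: Nov 11 2021.

Nov 4 2021, Nov 8 2021, Nov 11 2021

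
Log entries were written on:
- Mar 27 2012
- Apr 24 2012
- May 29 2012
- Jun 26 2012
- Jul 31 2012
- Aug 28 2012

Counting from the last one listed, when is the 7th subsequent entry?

Every date is a Tuesday; gaps 28, 35, 28, 35, 28 days.
Each is the last Tuesday of its month (at least one falls on the 29th or later, ruling out '4th Tuesday').
September 2012 ends with Tuesday Sep 25 2012.
Last Tuesday of October 2012: Oct 30 2012.
November 2012 ends with Tuesday Nov 27 2012.
Last Tuesday of December 2012: Dec 25 2012.
January 2013 ends with Tuesday Jan 29 2013.
February 2013 ends with Tuesday Feb 26 2013.
March 2013 ends with Tuesday Mar 26 2013.

Mar 26 2013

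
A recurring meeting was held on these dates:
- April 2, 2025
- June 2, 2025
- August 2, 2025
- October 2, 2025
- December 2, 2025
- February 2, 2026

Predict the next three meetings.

The day-of-month is always 2 (61, 61, 61, 61, 62 days between events).
So this recurs on the 2nd of every 2 months.
April 2026: April 2, 2026.
June 2026: June 2, 2026.
Next: August 2026 → August 2, 2026.

April 2, 2026; June 2, 2026; August 2, 2026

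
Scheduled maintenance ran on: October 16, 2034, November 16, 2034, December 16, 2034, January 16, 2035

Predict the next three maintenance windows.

February 16, 2035; March 16, 2035; April 16, 2035

Gaps: 31, 30, 31 days — not constant. Every event is on the 16th of the month.
Pattern: the 16th of each month.
February 2035: February 16, 2035.
March 2035: March 16, 2035.
Next: April 2035 → April 16, 2035.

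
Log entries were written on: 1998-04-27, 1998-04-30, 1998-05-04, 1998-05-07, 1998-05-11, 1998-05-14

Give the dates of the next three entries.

Gaps: 3, 4, 3, 4, 3 days — not constant, but cyclic with period 2.
The events fall on every Monday and Thursday.
The following Monday is 1998-05-18.
Next Thursday: 1998-05-21.
The following Monday is 1998-05-25.

1998-05-18, 1998-05-21, 1998-05-25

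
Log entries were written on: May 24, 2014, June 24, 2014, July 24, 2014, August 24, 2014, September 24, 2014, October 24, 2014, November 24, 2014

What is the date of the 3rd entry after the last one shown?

February 24, 2015

The day-of-month is always 24 (31, 30, 31, 31, 30, 31 days between events).
So this recurs on the 24th of each month.
Next: December 2014 → December 24, 2014.
January 2015: January 24, 2015.
February 2015: February 24, 2015.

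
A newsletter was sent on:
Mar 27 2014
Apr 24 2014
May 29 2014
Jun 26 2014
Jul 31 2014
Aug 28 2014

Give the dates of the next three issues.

Sep 25 2014, Oct 30 2014, Nov 27 2014

These are Thursdays with 28, 35, 28, 35, 28-day gaps.
Each is the final Thursday of its month — May 29 2014 is past the 28th, so '4th Thursday' doesn't fit.
Last Thursday of September 2014: Sep 25 2014.
October 2014 ends with Thursday Oct 30 2014.
November 2014 ends with Thursday Nov 27 2014.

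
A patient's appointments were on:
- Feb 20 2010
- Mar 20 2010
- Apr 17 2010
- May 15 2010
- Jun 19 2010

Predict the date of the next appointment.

Gaps: 28, 28, 28, 35 days — a mix of 28 and 35. Every date is a Saturday.
Each is the 3rd Saturday of its month.
July 2010 — 3rd Saturday is Jul 17 2010.

Jul 17 2010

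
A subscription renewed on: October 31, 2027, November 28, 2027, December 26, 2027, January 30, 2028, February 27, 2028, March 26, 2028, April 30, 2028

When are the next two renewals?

May 28, 2028; June 25, 2028

These are Sundays with 28, 28, 35, 28, 28, 35-day gaps.
Each is the final Sunday of its month — October 31, 2027 is past the 28th, so '4th Sunday' doesn't fit.
Last Sunday of May 2028: May 28, 2028.
Last Sunday of June 2028: June 25, 2028.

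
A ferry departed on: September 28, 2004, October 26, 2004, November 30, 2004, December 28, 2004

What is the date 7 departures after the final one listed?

July 26, 2005

Every date is a Tuesday; gaps 28, 35, 28 days.
Each is the last Tuesday of its month (at least one falls on the 29th or later, ruling out '4th Tuesday').
Last Tuesday of January 2005: January 25, 2005.
February 2005 ends with Tuesday February 22, 2005.
March 2005 ends with Tuesday March 29, 2005.
April 2005 ends with Tuesday April 26, 2005.
Last Tuesday of May 2005: May 31, 2005.
June 2005 ends with Tuesday June 28, 2005.
July 2005 ends with Tuesday July 26, 2005.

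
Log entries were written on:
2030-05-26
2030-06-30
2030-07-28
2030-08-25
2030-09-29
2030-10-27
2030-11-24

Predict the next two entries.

These are Sundays with 35, 28, 28, 35, 28, 28-day gaps.
Each is the final Sunday of its month — 2030-06-30 is past the 28th, so '4th Sunday' doesn't fit.
Last Sunday of December 2030: 2030-12-29.
Last Sunday of January 2031: 2031-01-26.

2030-12-29, 2031-01-26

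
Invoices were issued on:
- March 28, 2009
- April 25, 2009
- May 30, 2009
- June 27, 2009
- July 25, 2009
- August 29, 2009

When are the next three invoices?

September 26, 2009; October 31, 2009; November 28, 2009

Every date is a Saturday; gaps 28, 35, 28, 28, 35 days.
Each is the last Saturday of its month (at least one falls on the 29th or later, ruling out '4th Saturday').
Last Saturday of September 2009: September 26, 2009.
October 2009 ends with Saturday October 31, 2009.
Last Saturday of November 2009: November 28, 2009.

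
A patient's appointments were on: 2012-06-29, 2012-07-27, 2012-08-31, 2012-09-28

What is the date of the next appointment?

2012-10-26

All Fridays; the gaps (28, 35, 28) vary with month length.
This is the last Friday of each month.
October 2012 ends with Friday 2012-10-26.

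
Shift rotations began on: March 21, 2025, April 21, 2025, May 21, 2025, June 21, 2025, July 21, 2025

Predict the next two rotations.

August 21, 2025; September 21, 2025

Gaps: 31, 30, 31, 30 days — not constant. Every event is on the 21st of the month.
Pattern: the 21st of each month.
Next: August 2025 → August 21, 2025.
September 2025: September 21, 2025.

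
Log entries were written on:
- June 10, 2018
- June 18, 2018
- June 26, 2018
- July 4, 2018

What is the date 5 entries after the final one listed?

The spacing is 8, 8, 8 days — always 8 days.
July 4, 2018 + 8 days = July 12, 2018.
July 12, 2018 + 8 days = July 20, 2018.
July 20, 2018 + 8 days = July 28, 2018.
July 28, 2018 + 8 days = August 5, 2018.
August 5, 2018 + 8 days = August 13, 2018.

August 13, 2018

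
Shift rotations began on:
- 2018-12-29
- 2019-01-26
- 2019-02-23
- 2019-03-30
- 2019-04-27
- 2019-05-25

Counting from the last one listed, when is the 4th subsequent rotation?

2019-09-28

All Saturdays; the gaps (28, 28, 35, 28, 28) vary with month length.
This is the last Saturday of each month.
Last Saturday of June 2019: 2019-06-29.
Last Saturday of July 2019: 2019-07-27.
Last Saturday of August 2019: 2019-08-31.
Last Saturday of September 2019: 2019-09-28.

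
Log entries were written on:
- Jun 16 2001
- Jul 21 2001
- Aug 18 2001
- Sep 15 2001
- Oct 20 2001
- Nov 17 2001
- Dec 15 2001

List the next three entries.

Gaps: 35, 28, 28, 35, 28, 28 days — a mix of 28 and 35. Every date is a Saturday.
Each is the 3rd Saturday of its month.
January 2002 — 3rd Saturday is Jan 19 2002.
February 2002 — 3rd Saturday is Feb 16 2002.
3rd Saturday of March 2002: Mar 16 2002.

Jan 19 2002, Feb 16 2002, Mar 16 2002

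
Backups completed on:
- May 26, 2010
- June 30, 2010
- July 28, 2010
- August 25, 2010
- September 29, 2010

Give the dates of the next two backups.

Every date is a Wednesday; gaps 35, 28, 28, 35 days.
Each is the last Wednesday of its month (at least one falls on the 29th or later, ruling out '4th Wednesday').
Last Wednesday of October 2010: October 27, 2010.
Last Wednesday of November 2010: November 24, 2010.

October 27, 2010; November 24, 2010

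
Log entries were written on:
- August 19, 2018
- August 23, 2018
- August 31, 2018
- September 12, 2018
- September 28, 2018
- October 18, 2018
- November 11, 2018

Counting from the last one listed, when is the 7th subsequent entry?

The spacing grows by 4 each time: 4, 8, 12, 16, 20, 24 days.
Next gap: 28 days. November 11, 2018 + 28 days = December 9, 2018.
Next gap: 32 days. December 9, 2018 + 32 days = January 10, 2019.
Next gap: 36 days. January 10, 2019 + 36 days = February 15, 2019.
Next gap: 40 days. February 15, 2019 + 40 days = March 27, 2019.
Next gap: 44 days. March 27, 2019 + 44 days = May 10, 2019.
Next gap: 48 days. May 10, 2019 + 48 days = June 27, 2019.
Next gap: 52 days. June 27, 2019 + 52 days = August 18, 2019.

August 18, 2019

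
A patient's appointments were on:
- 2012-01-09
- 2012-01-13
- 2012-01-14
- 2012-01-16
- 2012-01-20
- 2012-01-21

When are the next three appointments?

2012-01-23, 2012-01-27, 2012-01-28

The gap pattern 4, 1, 2, 4, 1 repeats every 3 events.
These are the Mondays, Fridays and Saturdays of each week.
The following Monday is 2012-01-23.
The following Friday is 2012-01-27.
The following Saturday is 2012-01-28.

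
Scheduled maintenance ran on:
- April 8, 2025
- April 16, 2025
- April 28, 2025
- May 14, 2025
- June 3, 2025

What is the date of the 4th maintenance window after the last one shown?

October 1, 2025

Intervals are 8, 12, 16, 20 days — an arithmetic progression with common difference 4.
Next gap: 24 days. June 3, 2025 + 24 days = June 27, 2025.
Next gap: 28 days. June 27, 2025 + 28 days = July 25, 2025.
Next gap: 32 days. July 25, 2025 + 32 days = August 26, 2025.
Next gap: 36 days. August 26, 2025 + 36 days = October 1, 2025.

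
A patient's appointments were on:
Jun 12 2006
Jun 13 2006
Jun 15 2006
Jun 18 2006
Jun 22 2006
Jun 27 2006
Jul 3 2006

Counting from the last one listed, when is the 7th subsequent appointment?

The spacing grows by 1 each time: 1, 2, 3, 4, 5, 6 days.
Next gap: 7 days. Jul 3 2006 + 7 days = Jul 10 2006.
Next gap: 8 days. Jul 10 2006 + 8 days = Jul 18 2006.
Next gap: 9 days. Jul 18 2006 + 9 days = Jul 27 2006.
Next gap: 10 days. Jul 27 2006 + 10 days = Aug 6 2006.
Next gap: 11 days. Aug 6 2006 + 11 days = Aug 17 2006.
Next gap: 12 days. Aug 17 2006 + 12 days = Aug 29 2006.
Next gap: 13 days. Aug 29 2006 + 13 days = Sep 11 2006.

Sep 11 2006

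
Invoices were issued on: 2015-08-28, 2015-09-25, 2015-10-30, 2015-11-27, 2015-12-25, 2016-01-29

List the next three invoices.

These are Fridays with 28, 35, 28, 28, 35-day gaps.
Each is the final Friday of its month — 2015-10-30 is past the 28th, so '4th Friday' doesn't fit.
February 2016 ends with Friday 2016-02-26.
March 2016 ends with Friday 2016-03-25.
April 2016 ends with Friday 2016-04-29.

2016-02-26, 2016-03-25, 2016-04-29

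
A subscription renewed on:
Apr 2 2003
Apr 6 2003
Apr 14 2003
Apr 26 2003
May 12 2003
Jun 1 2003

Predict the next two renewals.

Jun 25 2003, Jul 23 2003

Intervals are 4, 8, 12, 16, 20 days — an arithmetic progression with common difference 4.
Next gap: 24 days. Jun 1 2003 + 24 days = Jun 25 2003.
Next gap: 28 days. Jun 25 2003 + 28 days = Jul 23 2003.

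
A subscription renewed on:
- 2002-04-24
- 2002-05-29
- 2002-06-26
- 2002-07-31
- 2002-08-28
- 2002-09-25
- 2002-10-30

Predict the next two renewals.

2002-11-27, 2002-12-25

All Wednesdays; the gaps (35, 28, 35, 28, 28, 35) vary with month length.
This is the last Wednesday of each month.
November 2002 ends with Wednesday 2002-11-27.
Last Wednesday of December 2002: 2002-12-25.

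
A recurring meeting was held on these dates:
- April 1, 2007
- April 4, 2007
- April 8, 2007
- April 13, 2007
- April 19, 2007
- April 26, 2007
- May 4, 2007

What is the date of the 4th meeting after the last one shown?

Intervals are 3, 4, 5, 6, 7, 8 days — an arithmetic progression with common difference 1.
Next gap: 9 days. May 4, 2007 + 9 days = May 13, 2007.
Next gap: 10 days. May 13, 2007 + 10 days = May 23, 2007.
Next gap: 11 days. May 23, 2007 + 11 days = June 3, 2007.
Next gap: 12 days. June 3, 2007 + 12 days = June 15, 2007.

June 15, 2007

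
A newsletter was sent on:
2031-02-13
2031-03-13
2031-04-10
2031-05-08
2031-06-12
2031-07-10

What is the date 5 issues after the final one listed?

2031-12-11

Gaps: 28, 28, 28, 35, 28 days — a mix of 28 and 35. Every date is a Thursday.
Each is the 2nd Thursday of its month.
August 2031 — 2nd Thursday is 2031-08-14.
September 2031 — 2nd Thursday is 2031-09-11.
2nd Thursday of October 2031: 2031-10-09.
2nd Thursday of November 2031: 2031-11-13.
December 2031 — 2nd Thursday is 2031-12-11.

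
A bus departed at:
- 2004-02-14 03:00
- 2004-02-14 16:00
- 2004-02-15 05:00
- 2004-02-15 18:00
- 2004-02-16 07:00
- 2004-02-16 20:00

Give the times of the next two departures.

The interval is a steady 13 hours (13, 13, 13, 13, 13).
2004-02-16 20:00 + 13 h = 2004-02-17 09:00.
2004-02-17 09:00 + 13 h = 2004-02-17 22:00.

2004-02-17 09:00, 2004-02-17 22:00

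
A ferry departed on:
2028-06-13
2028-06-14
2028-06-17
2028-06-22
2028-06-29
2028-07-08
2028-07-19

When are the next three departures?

Gaps: 1, 3, 5, 7, 9, 11 days — each gap is 2 larger than the previous one.
Next gap: 13 days. 2028-07-19 + 13 days = 2028-08-01.
Next gap: 15 days. 2028-08-01 + 15 days = 2028-08-16.
Next gap: 17 days. 2028-08-16 + 17 days = 2028-09-02.

2028-08-01, 2028-08-16, 2028-09-02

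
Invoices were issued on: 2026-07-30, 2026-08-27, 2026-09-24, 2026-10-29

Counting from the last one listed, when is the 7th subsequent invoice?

These are Thursdays with 28, 28, 35-day gaps.
Each is the final Thursday of its month — 2026-07-30 is past the 28th, so '4th Thursday' doesn't fit.
Last Thursday of November 2026: 2026-11-26.
December 2026 ends with Thursday 2026-12-31.
January 2027 ends with Thursday 2027-01-28.
Last Thursday of February 2027: 2027-02-25.
March 2027 ends with Thursday 2027-03-25.
Last Thursday of April 2027: 2027-04-29.
May 2027 ends with Thursday 2027-05-27.

2027-05-27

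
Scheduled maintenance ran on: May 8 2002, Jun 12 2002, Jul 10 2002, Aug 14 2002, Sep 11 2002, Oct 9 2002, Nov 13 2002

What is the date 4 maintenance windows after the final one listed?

Mar 12 2003

These are Wednesdays at 28- or 35-day spacing (35, 28, 35, 28, 28, 35).
The pattern: 2nd Wednesday of the month.
2nd Wednesday of December 2002: Dec 11 2002.
January 2003 — 2nd Wednesday is Jan 8 2003.
2nd Wednesday of February 2003: Feb 12 2003.
2nd Wednesday of March 2003: Mar 12 2003.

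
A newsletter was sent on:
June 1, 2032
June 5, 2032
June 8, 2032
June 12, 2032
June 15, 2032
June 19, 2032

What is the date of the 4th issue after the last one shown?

The gap pattern 4, 3, 4, 3, 4 repeats every 2 events.
These are the Tuesdays and Saturdays of each week.
The following Tuesday is June 22, 2032.
The following Saturday is June 26, 2032.
Next Tuesday: June 29, 2032.
The following Saturday is July 3, 2032.

July 3, 2032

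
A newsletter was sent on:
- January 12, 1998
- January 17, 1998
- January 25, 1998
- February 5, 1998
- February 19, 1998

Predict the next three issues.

Intervals are 5, 8, 11, 14 days — an arithmetic progression with common difference 3.
Next gap: 17 days. February 19, 1998 + 17 days = March 8, 1998.
Next gap: 20 days. March 8, 1998 + 20 days = March 28, 1998.
Next gap: 23 days. March 28, 1998 + 23 days = April 20, 1998.

March 8, 1998; March 28, 1998; April 20, 1998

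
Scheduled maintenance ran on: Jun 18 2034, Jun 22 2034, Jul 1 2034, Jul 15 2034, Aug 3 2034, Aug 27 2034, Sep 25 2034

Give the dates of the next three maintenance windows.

Oct 29 2034, Dec 7 2034, Jan 20 2035

Intervals are 4, 9, 14, 19, 24, 29 days — an arithmetic progression with common difference 5.
Next gap: 34 days. Sep 25 2034 + 34 days = Oct 29 2034.
Next gap: 39 days. Oct 29 2034 + 39 days = Dec 7 2034.
Next gap: 44 days. Dec 7 2034 + 44 days = Jan 20 2035.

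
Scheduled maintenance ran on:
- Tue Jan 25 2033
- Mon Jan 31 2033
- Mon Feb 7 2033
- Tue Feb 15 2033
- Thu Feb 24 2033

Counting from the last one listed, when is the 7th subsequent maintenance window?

Gaps: 6, 7, 8, 9 days — each gap is 1 larger than the previous one.
Next gap: 10 days. Thu Feb 24 2033 + 10 days = Sun Mar 6 2033.
Next gap: 11 days. Sun Mar 6 2033 + 11 days = Thu Mar 17 2033.
Next gap: 12 days. Thu Mar 17 2033 + 12 days = Tue Mar 29 2033.
Next gap: 13 days. Tue Mar 29 2033 + 13 days = Mon Apr 11 2033.
Next gap: 14 days. Mon Apr 11 2033 + 14 days = Mon Apr 25 2033.
Next gap: 15 days. Mon Apr 25 2033 + 15 days = Tue May 10 2033.
Next gap: 16 days. Tue May 10 2033 + 16 days = Thu May 26 2033.

Thu May 26 2033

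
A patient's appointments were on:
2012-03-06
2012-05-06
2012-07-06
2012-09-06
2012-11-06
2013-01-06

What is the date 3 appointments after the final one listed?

Gaps: 61, 61, 62, 61, 61 days — not constant. Every event is on the 6th of the month.
Pattern: the 6th of every 2 months.
Next: March 2013 → 2013-03-06.
May 2013: 2013-05-06.
Next: July 2013 → 2013-07-06.

2013-07-06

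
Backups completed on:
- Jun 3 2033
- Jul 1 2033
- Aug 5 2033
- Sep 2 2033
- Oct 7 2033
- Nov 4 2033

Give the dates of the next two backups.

All dates are Fridays, 28, 35, 28, 35, 28 days apart.
Specifically, the 1st Friday of each month.
1st Friday of December 2033: Dec 2 2033.
January 2034 — 1st Friday is Jan 6 2034.

Dec 2 2033, Jan 6 2034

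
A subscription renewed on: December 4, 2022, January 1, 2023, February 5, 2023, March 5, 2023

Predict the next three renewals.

April 2, 2023; May 7, 2023; June 4, 2023

All dates are Sundays, 28, 35, 28 days apart.
Specifically, the 1st Sunday of each month.
1st Sunday of April 2023: April 2, 2023.
1st Sunday of May 2023: May 7, 2023.
June 2023 — 1st Sunday is June 4, 2023.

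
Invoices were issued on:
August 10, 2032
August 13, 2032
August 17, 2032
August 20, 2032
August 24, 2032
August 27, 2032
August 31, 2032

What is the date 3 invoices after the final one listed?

September 10, 2032

Gaps: 3, 4, 3, 4, 3, 4 days — not constant, but cyclic with period 2.
The events fall on every Tuesday and Friday.
The following Friday is September 3, 2032.
The following Tuesday is September 7, 2032.
Next Friday: September 10, 2032.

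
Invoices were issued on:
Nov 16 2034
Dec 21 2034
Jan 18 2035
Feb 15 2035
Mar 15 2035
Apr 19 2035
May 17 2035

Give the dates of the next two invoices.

Jun 21 2035, Jul 19 2035

These are Thursdays at 28- or 35-day spacing (35, 28, 28, 28, 35, 28).
The pattern: 3rd Thursday of the month.
June 2035 — 3rd Thursday is Jun 21 2035.
July 2035 — 3rd Thursday is Jul 19 2035.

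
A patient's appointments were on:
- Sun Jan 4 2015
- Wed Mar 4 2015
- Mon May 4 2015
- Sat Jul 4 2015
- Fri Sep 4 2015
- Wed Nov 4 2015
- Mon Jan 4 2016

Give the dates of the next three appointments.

Fri Mar 4 2016, Wed May 4 2016, Mon Jul 4 2016

Each date is the 4th; the gaps (59, 61, 61, 62, 61, 61) track the month lengths.
The rule is the 4th of every 2 months.
Next: March 2016 → Fri Mar 4 2016.
Next: May 2016 → Wed May 4 2016.
July 2016: Mon Jul 4 2016.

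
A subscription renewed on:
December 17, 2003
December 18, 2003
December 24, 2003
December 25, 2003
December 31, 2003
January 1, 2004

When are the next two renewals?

January 7, 2004; January 8, 2004

The gap pattern 1, 6, 1, 6, 1 repeats every 2 events.
These are the Wednesdays and Thursdays of each week.
Next Wednesday: January 7, 2004.
The following Thursday is January 8, 2004.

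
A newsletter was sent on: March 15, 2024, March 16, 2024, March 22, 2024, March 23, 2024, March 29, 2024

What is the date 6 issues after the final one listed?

April 19, 2024

Gaps: 1, 6, 1, 6 days — not constant, but cyclic with period 2.
The events fall on every Friday and Saturday.
Next Saturday: March 30, 2024.
Next Friday: April 5, 2024.
The following Saturday is April 6, 2024.
The following Friday is April 12, 2024.
The following Saturday is April 13, 2024.
The following Friday is April 19, 2024.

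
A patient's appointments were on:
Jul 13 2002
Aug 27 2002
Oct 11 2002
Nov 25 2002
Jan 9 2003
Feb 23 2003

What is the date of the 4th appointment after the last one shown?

Aug 22 2003

Gaps between consecutive events: 45, 45, 45, 45, 45 days — a constant 45-day interval.
Feb 23 2003 + 45 days = Apr 9 2003.
Apr 9 2003 + 45 days = May 24 2003.
May 24 2003 + 45 days = Jul 8 2003.
Jul 8 2003 + 45 days = Aug 22 2003.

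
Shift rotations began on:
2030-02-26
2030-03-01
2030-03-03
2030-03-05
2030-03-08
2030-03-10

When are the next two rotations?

The gap pattern 3, 2, 2, 3, 2 repeats every 3 events.
These are the Tuesdays, Fridays and Sundays of each week.
The following Tuesday is 2030-03-12.
Next Friday: 2030-03-15.

2030-03-12, 2030-03-15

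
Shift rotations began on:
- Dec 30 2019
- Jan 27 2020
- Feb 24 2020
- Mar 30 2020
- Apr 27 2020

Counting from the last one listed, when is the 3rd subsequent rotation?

These are Mondays with 28, 28, 35, 28-day gaps.
Each is the final Monday of its month — Dec 30 2019 is past the 28th, so '4th Monday' doesn't fit.
May 2020 ends with Monday May 25 2020.
June 2020 ends with Monday Jun 29 2020.
July 2020 ends with Monday Jul 27 2020.

Jul 27 2020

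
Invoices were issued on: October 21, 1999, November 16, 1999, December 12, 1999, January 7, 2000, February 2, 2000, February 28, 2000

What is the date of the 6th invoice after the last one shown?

The spacing is 26, 26, 26, 26, 26 days — always 26 days.
February 28, 2000 + 26 days = March 25, 2000.
March 25, 2000 + 26 days = April 20, 2000.
April 20, 2000 + 26 days = May 16, 2000.
May 16, 2000 + 26 days = June 11, 2000.
June 11, 2000 + 26 days = July 7, 2000.
July 7, 2000 + 26 days = August 2, 2000.

August 2, 2000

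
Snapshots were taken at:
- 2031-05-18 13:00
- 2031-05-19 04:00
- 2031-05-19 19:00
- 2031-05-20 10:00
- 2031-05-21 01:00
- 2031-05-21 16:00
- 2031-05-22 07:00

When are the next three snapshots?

Spacing: 15, 15, 15, 15, 15, 15 h — constant 15 h.
2031-05-22 07:00 + 15 h = 2031-05-22 22:00.
2031-05-22 22:00 + 15 h = 2031-05-23 13:00.
2031-05-23 13:00 + 15 h = 2031-05-24 04:00.

2031-05-22 22:00, 2031-05-23 13:00, 2031-05-24 04:00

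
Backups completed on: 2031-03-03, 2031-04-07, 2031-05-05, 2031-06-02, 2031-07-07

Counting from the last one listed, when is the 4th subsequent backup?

Gaps: 35, 28, 28, 35 days — a mix of 28 and 35. Every date is a Monday.
Each is the 1st Monday of its month.
1st Monday of August 2031: 2031-08-04.
September 2031 — 1st Monday is 2031-09-01.
1st Monday of October 2031: 2031-10-06.
1st Monday of November 2031: 2031-11-03.

2031-11-03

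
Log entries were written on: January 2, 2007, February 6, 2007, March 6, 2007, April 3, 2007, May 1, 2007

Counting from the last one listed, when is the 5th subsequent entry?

October 2, 2007

These are Tuesdays at 28- or 35-day spacing (35, 28, 28, 28).
The pattern: 1st Tuesday of the month.
1st Tuesday of June 2007: June 5, 2007.
July 2007 — 1st Tuesday is July 3, 2007.
1st Tuesday of August 2007: August 7, 2007.
1st Tuesday of September 2007: September 4, 2007.
1st Tuesday of October 2007: October 2, 2007.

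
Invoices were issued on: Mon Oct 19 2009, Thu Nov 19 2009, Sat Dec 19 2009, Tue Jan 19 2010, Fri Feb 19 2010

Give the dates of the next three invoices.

The day-of-month is always 19 (31, 30, 31, 31 days between events).
So this recurs on the 19th of each month.
March 2010: Fri Mar 19 2010.
April 2010: Mon Apr 19 2010.
May 2010: Wed May 19 2010.

Fri Mar 19 2010, Mon Apr 19 2010, Wed May 19 2010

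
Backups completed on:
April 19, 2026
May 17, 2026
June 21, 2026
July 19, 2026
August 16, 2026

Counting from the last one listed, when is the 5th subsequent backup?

January 17, 2027

These are Sundays at 28- or 35-day spacing (28, 35, 28, 28).
The pattern: 3rd Sunday of the month.
3rd Sunday of September 2026: September 20, 2026.
3rd Sunday of October 2026: October 18, 2026.
November 2026 — 3rd Sunday is November 15, 2026.
3rd Sunday of December 2026: December 20, 2026.
3rd Sunday of January 2027: January 17, 2027.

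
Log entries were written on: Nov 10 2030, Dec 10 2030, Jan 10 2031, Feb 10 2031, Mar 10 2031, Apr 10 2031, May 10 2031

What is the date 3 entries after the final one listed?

Gaps: 30, 31, 31, 28, 31, 30 days — not constant. Every event is on the 10th of the month.
Pattern: the 10th of each month.
June 2031: Jun 10 2031.
July 2031: Jul 10 2031.
August 2031: Aug 10 2031.

Aug 10 2031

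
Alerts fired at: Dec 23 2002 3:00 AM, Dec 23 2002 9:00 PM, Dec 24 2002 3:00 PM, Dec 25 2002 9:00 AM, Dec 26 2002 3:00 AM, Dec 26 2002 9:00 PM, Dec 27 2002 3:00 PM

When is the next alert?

The interval is a steady 18 hours (18, 18, 18, 18, 18, 18).
Dec 27 2002 3:00 PM + 18 h = Dec 28 2002 9:00 AM.

Dec 28 2002 9:00 AM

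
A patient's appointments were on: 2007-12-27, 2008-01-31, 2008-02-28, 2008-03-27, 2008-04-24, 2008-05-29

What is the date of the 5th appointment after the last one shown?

2008-10-30

Every date is a Thursday; gaps 35, 28, 28, 28, 35 days.
Each is the last Thursday of its month (at least one falls on the 29th or later, ruling out '4th Thursday').
Last Thursday of June 2008: 2008-06-26.
July 2008 ends with Thursday 2008-07-31.
August 2008 ends with Thursday 2008-08-28.
September 2008 ends with Thursday 2008-09-25.
October 2008 ends with Thursday 2008-10-30.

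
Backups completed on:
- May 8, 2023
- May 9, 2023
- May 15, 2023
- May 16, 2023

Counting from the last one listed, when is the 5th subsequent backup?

Every event lands on a Monday or Tuesday (gaps cycle 1, 6, 1).
So the schedule is: every Monday and Tuesday.
Next Monday: May 22, 2023.
Next Tuesday: May 23, 2023.
Next Monday: May 29, 2023.
The following Tuesday is May 30, 2023.
Next Monday: June 5, 2023.

June 5, 2023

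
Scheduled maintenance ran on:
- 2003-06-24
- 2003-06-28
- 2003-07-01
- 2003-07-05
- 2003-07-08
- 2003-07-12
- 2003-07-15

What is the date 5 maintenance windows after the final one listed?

The gap pattern 4, 3, 4, 3, 4, 3 repeats every 2 events.
These are the Tuesdays and Saturdays of each week.
The following Saturday is 2003-07-19.
The following Tuesday is 2003-07-22.
The following Saturday is 2003-07-26.
The following Tuesday is 2003-07-29.
The following Saturday is 2003-08-02.

2003-08-02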